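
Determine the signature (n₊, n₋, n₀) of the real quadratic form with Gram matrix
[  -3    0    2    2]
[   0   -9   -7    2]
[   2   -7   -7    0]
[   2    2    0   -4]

step 0: pivot -3 → sign −
step 1: pivot -9 → sign −
step 2: pivot -2/9 → sign −
step 3: pivot -2 → sign −
signature = (0, 4, 0)

Answer: (0, 4, 0)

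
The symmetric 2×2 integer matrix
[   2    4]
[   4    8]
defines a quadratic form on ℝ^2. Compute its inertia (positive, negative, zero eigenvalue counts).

Answer: (1, 0, 1)

Derivation:
step 0: pivot 2 → sign +
step 1: row/col 1 already zero → sign 0
signature = (1, 0, 1)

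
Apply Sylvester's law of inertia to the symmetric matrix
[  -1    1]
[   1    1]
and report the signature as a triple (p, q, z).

step 0: pivot -1 → sign −
step 1: pivot 2 → sign +
signature = (1, 1, 0)

Answer: (1, 1, 0)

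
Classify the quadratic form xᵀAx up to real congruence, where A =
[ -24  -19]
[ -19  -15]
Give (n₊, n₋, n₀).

step 0: pivot -24 → sign −
step 1: pivot 1/24 → sign +
signature = (1, 1, 0)

Answer: (1, 1, 0)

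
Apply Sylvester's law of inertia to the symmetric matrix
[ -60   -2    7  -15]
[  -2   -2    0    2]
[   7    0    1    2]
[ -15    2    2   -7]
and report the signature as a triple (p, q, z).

Answer: (1, 3, 0)

Derivation:
step 0: pivot -60 → sign −
step 1: pivot -29/15 → sign −
step 2: pivot 107/58 → sign +
step 3: pivot -2/107 → sign −
signature = (1, 3, 0)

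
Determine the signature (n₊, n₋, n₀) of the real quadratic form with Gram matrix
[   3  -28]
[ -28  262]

step 0: pivot 3 → sign +
step 1: pivot 2/3 → sign +
signature = (2, 0, 0)

Answer: (2, 0, 0)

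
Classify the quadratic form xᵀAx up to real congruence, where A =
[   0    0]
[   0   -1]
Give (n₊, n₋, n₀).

Answer: (0, 1, 1)

Derivation:
step 0: pivot -1 → sign −
step 1: row/col 1 already zero → sign 0
signature = (0, 1, 1)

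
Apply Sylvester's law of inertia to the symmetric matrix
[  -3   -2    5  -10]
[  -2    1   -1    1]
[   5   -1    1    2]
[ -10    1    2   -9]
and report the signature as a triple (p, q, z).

step 0: pivot -3 → sign −
step 1: pivot 7/3 → sign +
step 2: pivot 9/7 → sign +
step 3: pivot -1 → sign −
signature = (2, 2, 0)

Answer: (2, 2, 0)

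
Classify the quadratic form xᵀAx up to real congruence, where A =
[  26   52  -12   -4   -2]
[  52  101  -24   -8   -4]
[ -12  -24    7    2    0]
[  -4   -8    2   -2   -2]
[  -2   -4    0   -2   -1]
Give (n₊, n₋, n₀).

step 0: pivot 26 → sign +
step 1: pivot -3 → sign −
step 2: pivot 19/13 → sign +
step 3: pivot -50/19 → sign −
step 4: pivot 3/25 → sign +
signature = (3, 2, 0)

Answer: (3, 2, 0)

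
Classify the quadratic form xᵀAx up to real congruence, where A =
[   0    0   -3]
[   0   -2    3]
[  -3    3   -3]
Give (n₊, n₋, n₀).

Answer: (1, 2, 0)

Derivation:
step 0: pivot -2 → sign −
step 1: pivot 3/2 → sign +
step 2: pivot -6 → sign −
signature = (1, 2, 0)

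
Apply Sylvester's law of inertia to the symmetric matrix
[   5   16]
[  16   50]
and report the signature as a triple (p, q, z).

Answer: (1, 1, 0)

Derivation:
step 0: pivot 5 → sign +
step 1: pivot -6/5 → sign −
signature = (1, 1, 0)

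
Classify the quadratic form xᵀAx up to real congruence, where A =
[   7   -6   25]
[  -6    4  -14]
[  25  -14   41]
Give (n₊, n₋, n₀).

step 0: pivot 7 → sign +
step 1: pivot -8/7 → sign −
step 2: row/col 2 already zero → sign 0
signature = (1, 1, 1)

Answer: (1, 1, 1)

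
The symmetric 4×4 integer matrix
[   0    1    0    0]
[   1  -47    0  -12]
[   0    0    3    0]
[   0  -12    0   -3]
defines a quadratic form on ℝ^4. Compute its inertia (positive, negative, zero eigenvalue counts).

Answer: (2, 2, 0)

Derivation:
step 0: pivot -47 → sign −
step 1: pivot 1/47 → sign +
step 2: pivot 3 → sign +
step 3: pivot -3 → sign −
signature = (2, 2, 0)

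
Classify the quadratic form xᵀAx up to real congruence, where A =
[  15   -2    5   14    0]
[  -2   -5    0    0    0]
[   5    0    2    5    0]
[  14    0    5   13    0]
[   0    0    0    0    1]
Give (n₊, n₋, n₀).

step 0: pivot 15 → sign +
step 1: pivot -79/15 → sign −
step 2: pivot 33/79 → sign +
step 3: pivot -2/11 → sign −
step 4: pivot 1 → sign +
signature = (3, 2, 0)

Answer: (3, 2, 0)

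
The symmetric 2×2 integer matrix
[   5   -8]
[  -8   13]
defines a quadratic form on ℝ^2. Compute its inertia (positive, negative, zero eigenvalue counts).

step 0: pivot 5 → sign +
step 1: pivot 1/5 → sign +
signature = (2, 0, 0)

Answer: (2, 0, 0)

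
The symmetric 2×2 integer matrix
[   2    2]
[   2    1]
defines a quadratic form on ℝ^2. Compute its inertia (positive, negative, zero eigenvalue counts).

Answer: (1, 1, 0)

Derivation:
step 0: pivot 2 → sign +
step 1: pivot -1 → sign −
signature = (1, 1, 0)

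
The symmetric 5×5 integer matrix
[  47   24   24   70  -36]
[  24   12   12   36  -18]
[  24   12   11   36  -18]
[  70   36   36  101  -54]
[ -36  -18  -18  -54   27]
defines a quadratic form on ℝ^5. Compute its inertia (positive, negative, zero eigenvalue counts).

step 0: pivot 47 → sign +
step 1: pivot -12/47 → sign −
step 2: pivot -1 → sign −
step 3: pivot -3 → sign −
step 4: row/col 4 already zero → sign 0
signature = (1, 3, 1)

Answer: (1, 3, 1)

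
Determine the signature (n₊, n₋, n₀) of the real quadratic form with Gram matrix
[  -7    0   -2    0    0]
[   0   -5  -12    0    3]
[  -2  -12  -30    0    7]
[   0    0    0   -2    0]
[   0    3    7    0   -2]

step 0: pivot -7 → sign −
step 1: pivot -5 → sign −
step 2: pivot -22/35 → sign −
step 3: pivot -2 → sign −
step 4: pivot -3/22 → sign −
signature = (0, 5, 0)

Answer: (0, 5, 0)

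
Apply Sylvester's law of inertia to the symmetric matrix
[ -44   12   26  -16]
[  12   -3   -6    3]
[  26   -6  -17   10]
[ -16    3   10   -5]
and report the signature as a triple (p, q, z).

step 0: pivot -44 → sign −
step 1: pivot 3/11 → sign +
step 2: pivot -6 → sign −
step 3: row/col 3 already zero → sign 0
signature = (1, 2, 1)

Answer: (1, 2, 1)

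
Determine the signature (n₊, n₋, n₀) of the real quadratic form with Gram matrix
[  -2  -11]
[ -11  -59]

step 0: pivot -2 → sign −
step 1: pivot 3/2 → sign +
signature = (1, 1, 0)

Answer: (1, 1, 0)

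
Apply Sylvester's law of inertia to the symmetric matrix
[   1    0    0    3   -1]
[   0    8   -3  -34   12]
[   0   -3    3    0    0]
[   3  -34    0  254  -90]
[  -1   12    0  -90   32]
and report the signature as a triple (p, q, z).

step 0: pivot 1 → sign +
step 1: pivot 8 → sign +
step 2: pivot 15/8 → sign +
step 3: pivot 69/5 → sign +
step 4: pivot 2/23 → sign +
signature = (5, 0, 0)

Answer: (5, 0, 0)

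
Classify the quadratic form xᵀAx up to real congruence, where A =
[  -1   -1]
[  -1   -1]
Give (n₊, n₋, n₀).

step 0: pivot -1 → sign −
step 1: row/col 1 already zero → sign 0
signature = (0, 1, 1)

Answer: (0, 1, 1)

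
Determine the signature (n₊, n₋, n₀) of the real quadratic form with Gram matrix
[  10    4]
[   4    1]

Answer: (1, 1, 0)

Derivation:
step 0: pivot 10 → sign +
step 1: pivot -3/5 → sign −
signature = (1, 1, 0)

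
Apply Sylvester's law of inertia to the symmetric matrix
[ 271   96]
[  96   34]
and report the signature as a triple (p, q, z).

step 0: pivot 271 → sign +
step 1: pivot -2/271 → sign −
signature = (1, 1, 0)

Answer: (1, 1, 0)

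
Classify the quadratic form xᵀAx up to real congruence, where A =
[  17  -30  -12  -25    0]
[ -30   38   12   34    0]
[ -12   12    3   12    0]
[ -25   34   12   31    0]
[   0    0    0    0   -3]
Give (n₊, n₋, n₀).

step 0: pivot 17 → sign +
step 1: pivot -254/17 → sign −
step 2: pivot 21/127 → sign +
step 3: pivot -6/7 → sign −
step 4: pivot -3 → sign −
signature = (2, 3, 0)

Answer: (2, 3, 0)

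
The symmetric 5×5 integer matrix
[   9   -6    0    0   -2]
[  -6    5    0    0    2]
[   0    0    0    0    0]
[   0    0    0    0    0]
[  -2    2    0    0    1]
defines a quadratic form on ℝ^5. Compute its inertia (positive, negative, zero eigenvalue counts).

Answer: (3, 0, 2)

Derivation:
step 0: pivot 9 → sign +
step 1: pivot 1 → sign +
step 2: pivot 1/9 → sign +
step 3: row/col 3 already zero → sign 0
step 4: row/col 4 already zero → sign 0
signature = (3, 0, 2)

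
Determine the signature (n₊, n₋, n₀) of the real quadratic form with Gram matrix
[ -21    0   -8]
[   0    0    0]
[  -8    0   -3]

step 0: pivot -21 → sign −
step 1: pivot 1/21 → sign +
step 2: row/col 2 already zero → sign 0
signature = (1, 1, 1)

Answer: (1, 1, 1)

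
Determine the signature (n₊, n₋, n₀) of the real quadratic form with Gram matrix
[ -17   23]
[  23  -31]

step 0: pivot -17 → sign −
step 1: pivot 2/17 → sign +
signature = (1, 1, 0)

Answer: (1, 1, 0)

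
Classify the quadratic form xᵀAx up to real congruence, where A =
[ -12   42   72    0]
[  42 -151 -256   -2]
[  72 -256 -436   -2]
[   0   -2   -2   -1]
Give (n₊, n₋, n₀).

step 0: pivot -12 → sign −
step 1: pivot -4 → sign −
step 2: row/col 2 already zero → sign 0
step 3: row/col 3 already zero → sign 0
signature = (0, 2, 2)

Answer: (0, 2, 2)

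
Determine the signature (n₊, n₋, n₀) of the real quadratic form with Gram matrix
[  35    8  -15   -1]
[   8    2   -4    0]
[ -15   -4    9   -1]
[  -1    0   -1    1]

Answer: (3, 0, 1)

Derivation:
step 0: pivot 35 → sign +
step 1: pivot 6/35 → sign +
step 2: pivot 2/3 → sign +
step 3: row/col 3 already zero → sign 0
signature = (3, 0, 1)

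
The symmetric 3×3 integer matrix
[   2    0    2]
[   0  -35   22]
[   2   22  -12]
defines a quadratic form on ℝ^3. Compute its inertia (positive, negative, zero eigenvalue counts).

Answer: (1, 2, 0)

Derivation:
step 0: pivot 2 → sign +
step 1: pivot -35 → sign −
step 2: pivot -6/35 → sign −
signature = (1, 2, 0)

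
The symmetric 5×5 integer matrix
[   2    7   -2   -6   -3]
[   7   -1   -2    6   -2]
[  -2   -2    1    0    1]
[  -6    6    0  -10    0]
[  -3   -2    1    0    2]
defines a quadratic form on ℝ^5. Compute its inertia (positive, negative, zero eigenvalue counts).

Answer: (3, 2, 0)

Derivation:
step 0: pivot 2 → sign +
step 1: pivot -51/2 → sign −
step 2: pivot -1/51 → sign −
step 3: pivot 26 → sign +
step 4: pivot 6/13 → sign +
signature = (3, 2, 0)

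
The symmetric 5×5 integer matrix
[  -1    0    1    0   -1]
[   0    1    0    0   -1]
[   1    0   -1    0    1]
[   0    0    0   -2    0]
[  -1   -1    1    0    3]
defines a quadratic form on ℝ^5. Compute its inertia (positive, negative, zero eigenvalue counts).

step 0: pivot -1 → sign −
step 1: pivot 1 → sign +
step 2: pivot -2 → sign −
step 3: pivot 3 → sign +
step 4: row/col 4 already zero → sign 0
signature = (2, 2, 1)

Answer: (2, 2, 1)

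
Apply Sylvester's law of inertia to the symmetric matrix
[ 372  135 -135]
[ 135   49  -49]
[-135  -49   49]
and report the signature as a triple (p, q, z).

step 0: pivot 372 → sign +
step 1: pivot 1/124 → sign +
step 2: row/col 2 already zero → sign 0
signature = (2, 0, 1)

Answer: (2, 0, 1)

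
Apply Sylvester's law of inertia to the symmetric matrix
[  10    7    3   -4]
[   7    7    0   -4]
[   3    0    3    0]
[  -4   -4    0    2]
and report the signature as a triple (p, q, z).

step 0: pivot 10 → sign +
step 1: pivot 21/10 → sign +
step 2: pivot -2/7 → sign −
step 3: row/col 3 already zero → sign 0
signature = (2, 1, 1)

Answer: (2, 1, 1)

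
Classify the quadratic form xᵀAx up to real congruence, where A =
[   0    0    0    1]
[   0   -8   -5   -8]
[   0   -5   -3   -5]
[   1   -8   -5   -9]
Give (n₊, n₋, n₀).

step 0: pivot -8 → sign −
step 1: pivot 1/8 → sign +
step 2: pivot -1 → sign −
step 3: pivot 1 → sign +
signature = (2, 2, 0)

Answer: (2, 2, 0)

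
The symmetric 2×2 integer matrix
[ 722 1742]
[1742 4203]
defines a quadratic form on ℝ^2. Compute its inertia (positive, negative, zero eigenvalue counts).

Answer: (2, 0, 0)

Derivation:
step 0: pivot 722 → sign +
step 1: pivot 1/361 → sign +
signature = (2, 0, 0)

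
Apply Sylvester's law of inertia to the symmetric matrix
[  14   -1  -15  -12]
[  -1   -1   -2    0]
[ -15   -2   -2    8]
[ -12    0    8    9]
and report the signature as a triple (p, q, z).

step 0: pivot 14 → sign +
step 1: pivot -15/14 → sign −
step 2: pivot -139/15 → sign −
step 3: pivot 3/139 → sign +
signature = (2, 2, 0)

Answer: (2, 2, 0)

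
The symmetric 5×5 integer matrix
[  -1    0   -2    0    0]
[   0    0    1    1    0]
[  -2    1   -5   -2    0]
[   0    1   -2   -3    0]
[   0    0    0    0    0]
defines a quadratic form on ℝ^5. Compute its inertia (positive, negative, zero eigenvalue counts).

step 0: pivot -1 → sign −
step 1: pivot -1 → sign −
step 2: pivot 1 → sign +
step 3: row/col 3 already zero → sign 0
step 4: row/col 4 already zero → sign 0
signature = (1, 2, 2)

Answer: (1, 2, 2)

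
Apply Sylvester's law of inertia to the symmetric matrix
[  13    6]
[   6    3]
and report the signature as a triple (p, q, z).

Answer: (2, 0, 0)

Derivation:
step 0: pivot 13 → sign +
step 1: pivot 3/13 → sign +
signature = (2, 0, 0)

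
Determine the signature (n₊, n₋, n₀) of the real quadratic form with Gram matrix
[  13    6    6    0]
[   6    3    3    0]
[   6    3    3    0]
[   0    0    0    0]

step 0: pivot 13 → sign +
step 1: pivot 3/13 → sign +
step 2: row/col 2 already zero → sign 0
step 3: row/col 3 already zero → sign 0
signature = (2, 0, 2)

Answer: (2, 0, 2)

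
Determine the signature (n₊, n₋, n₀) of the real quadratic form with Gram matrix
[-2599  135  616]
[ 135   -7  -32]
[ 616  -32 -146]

step 0: pivot -2599 → sign −
step 1: pivot 32/2599 → sign +
step 2: row/col 2 already zero → sign 0
signature = (1, 1, 1)

Answer: (1, 1, 1)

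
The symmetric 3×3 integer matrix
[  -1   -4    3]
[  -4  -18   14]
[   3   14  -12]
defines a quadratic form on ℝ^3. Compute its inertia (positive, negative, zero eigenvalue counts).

step 0: pivot -1 → sign −
step 1: pivot -2 → sign −
step 2: pivot -1 → sign −
signature = (0, 3, 0)

Answer: (0, 3, 0)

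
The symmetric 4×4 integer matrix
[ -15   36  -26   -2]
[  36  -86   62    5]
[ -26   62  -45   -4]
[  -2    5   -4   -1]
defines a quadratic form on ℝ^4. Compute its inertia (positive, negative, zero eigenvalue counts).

step 0: pivot -15 → sign −
step 1: pivot 2/5 → sign +
step 2: pivot -1/3 → sign −
step 3: pivot -1/2 → sign −
signature = (1, 3, 0)

Answer: (1, 3, 0)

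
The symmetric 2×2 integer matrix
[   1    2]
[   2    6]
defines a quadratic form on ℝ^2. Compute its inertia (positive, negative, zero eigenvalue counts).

step 0: pivot 1 → sign +
step 1: pivot 2 → sign +
signature = (2, 0, 0)

Answer: (2, 0, 0)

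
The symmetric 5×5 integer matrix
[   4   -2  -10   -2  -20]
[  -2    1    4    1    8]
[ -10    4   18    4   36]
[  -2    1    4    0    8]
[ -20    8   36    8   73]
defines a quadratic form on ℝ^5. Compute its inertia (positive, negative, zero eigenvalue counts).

step 0: pivot 4 → sign +
step 1: pivot -7 → sign −
step 2: pivot 1/7 → sign +
step 3: pivot -1 → sign −
step 4: pivot 1 → sign +
signature = (3, 2, 0)

Answer: (3, 2, 0)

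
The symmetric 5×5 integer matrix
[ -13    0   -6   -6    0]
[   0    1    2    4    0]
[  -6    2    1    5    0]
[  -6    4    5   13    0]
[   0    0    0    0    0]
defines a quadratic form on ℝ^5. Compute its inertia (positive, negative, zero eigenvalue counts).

Answer: (1, 2, 2)

Derivation:
step 0: pivot -13 → sign −
step 1: pivot 1 → sign +
step 2: pivot -3/13 → sign −
step 3: row/col 3 already zero → sign 0
step 4: row/col 4 already zero → sign 0
signature = (1, 2, 2)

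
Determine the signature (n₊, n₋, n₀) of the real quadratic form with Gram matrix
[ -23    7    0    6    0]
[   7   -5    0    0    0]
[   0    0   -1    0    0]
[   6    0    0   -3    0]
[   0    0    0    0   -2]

step 0: pivot -23 → sign −
step 1: pivot -66/23 → sign −
step 2: pivot -1 → sign −
step 3: pivot -3/11 → sign −
step 4: pivot -2 → sign −
signature = (0, 5, 0)

Answer: (0, 5, 0)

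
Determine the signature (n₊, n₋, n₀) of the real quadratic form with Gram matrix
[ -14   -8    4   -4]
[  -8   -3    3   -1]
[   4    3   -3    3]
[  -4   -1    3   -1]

Answer: (1, 3, 0)

Derivation:
step 0: pivot -14 → sign −
step 1: pivot 11/7 → sign +
step 2: pivot -24/11 → sign −
step 3: pivot -1/6 → sign −
signature = (1, 3, 0)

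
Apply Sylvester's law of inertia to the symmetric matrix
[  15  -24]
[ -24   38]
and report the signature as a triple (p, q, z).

step 0: pivot 15 → sign +
step 1: pivot -2/5 → sign −
signature = (1, 1, 0)

Answer: (1, 1, 0)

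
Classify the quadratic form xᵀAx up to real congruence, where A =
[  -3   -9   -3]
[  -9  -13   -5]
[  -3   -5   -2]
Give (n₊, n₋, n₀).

step 0: pivot -3 → sign −
step 1: pivot 14 → sign +
step 2: pivot -1/7 → sign −
signature = (1, 2, 0)

Answer: (1, 2, 0)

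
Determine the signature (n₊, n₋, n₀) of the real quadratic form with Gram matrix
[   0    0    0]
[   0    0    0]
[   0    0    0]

Answer: (0, 0, 3)

Derivation:
step 0: row/col 0 already zero → sign 0
step 1: row/col 1 already zero → sign 0
step 2: row/col 2 already zero → sign 0
signature = (0, 0, 3)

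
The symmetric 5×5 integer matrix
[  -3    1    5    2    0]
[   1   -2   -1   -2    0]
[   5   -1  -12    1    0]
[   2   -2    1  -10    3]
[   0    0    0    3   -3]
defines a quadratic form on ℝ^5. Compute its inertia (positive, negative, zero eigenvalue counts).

step 0: pivot -3 → sign −
step 1: pivot -5/3 → sign −
step 2: pivot -17/5 → sign −
step 3: pivot -57/17 → sign −
step 4: pivot -6/19 → sign −
signature = (0, 5, 0)

Answer: (0, 5, 0)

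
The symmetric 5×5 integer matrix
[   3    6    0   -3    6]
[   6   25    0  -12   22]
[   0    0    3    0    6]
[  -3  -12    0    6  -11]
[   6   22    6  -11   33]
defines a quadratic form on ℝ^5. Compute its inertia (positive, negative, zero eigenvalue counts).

step 0: pivot 3 → sign +
step 1: pivot 13 → sign +
step 2: pivot 3 → sign +
step 3: pivot 3/13 → sign +
step 4: pivot 2/3 → sign +
signature = (5, 0, 0)

Answer: (5, 0, 0)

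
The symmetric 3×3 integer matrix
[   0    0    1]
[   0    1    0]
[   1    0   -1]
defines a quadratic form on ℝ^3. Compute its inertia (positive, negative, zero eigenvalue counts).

Answer: (2, 1, 0)

Derivation:
step 0: pivot 1 → sign +
step 1: pivot -1 → sign −
step 2: pivot 1 → sign +
signature = (2, 1, 0)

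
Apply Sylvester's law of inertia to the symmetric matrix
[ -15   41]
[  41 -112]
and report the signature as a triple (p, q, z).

step 0: pivot -15 → sign −
step 1: pivot 1/15 → sign +
signature = (1, 1, 0)

Answer: (1, 1, 0)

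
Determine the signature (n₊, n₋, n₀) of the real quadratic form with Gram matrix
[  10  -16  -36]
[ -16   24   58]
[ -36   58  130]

step 0: pivot 10 → sign +
step 1: pivot -8/5 → sign −
step 2: pivot 1/2 → sign +
signature = (2, 1, 0)

Answer: (2, 1, 0)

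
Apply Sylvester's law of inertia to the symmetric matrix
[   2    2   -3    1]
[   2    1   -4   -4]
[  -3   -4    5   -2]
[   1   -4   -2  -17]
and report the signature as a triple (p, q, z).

Answer: (2, 2, 0)

Derivation:
step 0: pivot 2 → sign +
step 1: pivot -1 → sign −
step 2: pivot 3/2 → sign +
step 3: pivot -6 → sign −
signature = (2, 2, 0)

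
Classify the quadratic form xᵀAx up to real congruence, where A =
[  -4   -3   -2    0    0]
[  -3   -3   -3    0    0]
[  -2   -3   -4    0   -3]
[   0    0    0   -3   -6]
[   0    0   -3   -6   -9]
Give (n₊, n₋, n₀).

step 0: pivot -4 → sign −
step 1: pivot -3/4 → sign −
step 2: pivot -3 → sign −
step 3: pivot 3 → sign +
step 4: pivot -3 → sign −
signature = (1, 4, 0)

Answer: (1, 4, 0)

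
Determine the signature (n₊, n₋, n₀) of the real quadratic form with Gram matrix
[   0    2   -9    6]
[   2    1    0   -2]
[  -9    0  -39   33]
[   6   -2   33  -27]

Answer: (1, 3, 0)

Derivation:
step 0: pivot 1 → sign +
step 1: pivot -4 → sign −
step 2: pivot -75/4 → sign −
step 3: pivot -3/25 → sign −
signature = (1, 3, 0)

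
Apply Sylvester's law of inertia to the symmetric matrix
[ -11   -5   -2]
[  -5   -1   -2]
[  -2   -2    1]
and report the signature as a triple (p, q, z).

step 0: pivot -11 → sign −
step 1: pivot 14/11 → sign +
step 2: pivot 3/7 → sign +
signature = (2, 1, 0)

Answer: (2, 1, 0)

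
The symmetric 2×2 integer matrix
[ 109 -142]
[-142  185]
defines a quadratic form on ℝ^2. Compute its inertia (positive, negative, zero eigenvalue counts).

step 0: pivot 109 → sign +
step 1: pivot 1/109 → sign +
signature = (2, 0, 0)

Answer: (2, 0, 0)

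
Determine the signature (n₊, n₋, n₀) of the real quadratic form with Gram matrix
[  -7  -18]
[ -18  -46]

Answer: (1, 1, 0)

Derivation:
step 0: pivot -7 → sign −
step 1: pivot 2/7 → sign +
signature = (1, 1, 0)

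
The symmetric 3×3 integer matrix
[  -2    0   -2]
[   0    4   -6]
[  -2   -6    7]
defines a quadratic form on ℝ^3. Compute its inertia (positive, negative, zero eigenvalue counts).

step 0: pivot -2 → sign −
step 1: pivot 4 → sign +
step 2: row/col 2 already zero → sign 0
signature = (1, 1, 1)

Answer: (1, 1, 1)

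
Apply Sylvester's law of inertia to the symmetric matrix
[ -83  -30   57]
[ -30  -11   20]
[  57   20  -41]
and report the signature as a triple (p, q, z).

step 0: pivot -83 → sign −
step 1: pivot -13/83 → sign −
step 2: pivot 6/13 → sign +
signature = (1, 2, 0)

Answer: (1, 2, 0)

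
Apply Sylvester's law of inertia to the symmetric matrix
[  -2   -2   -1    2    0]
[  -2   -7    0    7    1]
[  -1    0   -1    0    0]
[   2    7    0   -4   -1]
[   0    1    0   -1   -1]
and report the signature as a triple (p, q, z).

step 0: pivot -2 → sign −
step 1: pivot -5 → sign −
step 2: pivot -3/10 → sign −
step 3: pivot 3 → sign +
step 4: pivot -2/3 → sign −
signature = (1, 4, 0)

Answer: (1, 4, 0)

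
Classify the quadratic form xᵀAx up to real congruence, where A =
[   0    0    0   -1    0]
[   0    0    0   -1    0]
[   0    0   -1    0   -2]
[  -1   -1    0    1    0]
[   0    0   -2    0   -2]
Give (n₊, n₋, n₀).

Answer: (2, 2, 1)

Derivation:
step 0: pivot -1 → sign −
step 1: pivot 1 → sign +
step 2: pivot -1 → sign −
step 3: pivot 2 → sign +
step 4: row/col 4 already zero → sign 0
signature = (2, 2, 1)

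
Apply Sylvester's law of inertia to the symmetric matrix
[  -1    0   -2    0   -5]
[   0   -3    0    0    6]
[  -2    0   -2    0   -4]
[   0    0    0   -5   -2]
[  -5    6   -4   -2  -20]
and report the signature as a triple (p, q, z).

Answer: (1, 4, 0)

Derivation:
step 0: pivot -1 → sign −
step 1: pivot -3 → sign −
step 2: pivot 2 → sign +
step 3: pivot -5 → sign −
step 4: pivot -1/5 → sign −
signature = (1, 4, 0)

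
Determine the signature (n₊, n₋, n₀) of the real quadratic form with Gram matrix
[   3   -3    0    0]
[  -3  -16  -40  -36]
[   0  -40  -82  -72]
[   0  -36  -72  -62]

step 0: pivot 3 → sign +
step 1: pivot -19 → sign −
step 2: pivot 42/19 → sign +
step 3: pivot -2/7 → sign −
signature = (2, 2, 0)

Answer: (2, 2, 0)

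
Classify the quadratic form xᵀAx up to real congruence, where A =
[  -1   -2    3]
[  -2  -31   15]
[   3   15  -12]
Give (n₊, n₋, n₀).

step 0: pivot -1 → sign −
step 1: pivot -27 → sign −
step 2: row/col 2 already zero → sign 0
signature = (0, 2, 1)

Answer: (0, 2, 1)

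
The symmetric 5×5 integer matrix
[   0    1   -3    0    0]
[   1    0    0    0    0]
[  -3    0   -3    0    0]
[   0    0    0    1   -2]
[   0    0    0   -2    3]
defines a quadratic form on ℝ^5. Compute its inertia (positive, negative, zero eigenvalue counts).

step 0: pivot 2 → sign +
step 1: pivot -1/2 → sign −
step 2: pivot -3 → sign −
step 3: pivot 1 → sign +
step 4: pivot -1 → sign −
signature = (2, 3, 0)

Answer: (2, 3, 0)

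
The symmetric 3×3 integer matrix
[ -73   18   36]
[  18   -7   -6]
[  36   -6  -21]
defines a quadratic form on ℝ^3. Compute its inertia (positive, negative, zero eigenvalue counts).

step 0: pivot -73 → sign −
step 1: pivot -187/73 → sign −
step 2: pivot -3/187 → sign −
signature = (0, 3, 0)

Answer: (0, 3, 0)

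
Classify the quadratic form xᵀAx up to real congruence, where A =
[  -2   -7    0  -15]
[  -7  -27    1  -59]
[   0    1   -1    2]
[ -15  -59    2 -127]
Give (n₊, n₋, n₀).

Answer: (1, 3, 0)

Derivation:
step 0: pivot -2 → sign −
step 1: pivot -5/2 → sign −
step 2: pivot -3/5 → sign −
step 3: pivot 3 → sign +
signature = (1, 3, 0)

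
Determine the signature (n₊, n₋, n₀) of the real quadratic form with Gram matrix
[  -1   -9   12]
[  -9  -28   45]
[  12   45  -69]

step 0: pivot -1 → sign −
step 1: pivot 53 → sign +
step 2: pivot 6/53 → sign +
signature = (2, 1, 0)

Answer: (2, 1, 0)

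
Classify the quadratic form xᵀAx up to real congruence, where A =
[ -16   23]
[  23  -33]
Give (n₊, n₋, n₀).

step 0: pivot -16 → sign −
step 1: pivot 1/16 → sign +
signature = (1, 1, 0)

Answer: (1, 1, 0)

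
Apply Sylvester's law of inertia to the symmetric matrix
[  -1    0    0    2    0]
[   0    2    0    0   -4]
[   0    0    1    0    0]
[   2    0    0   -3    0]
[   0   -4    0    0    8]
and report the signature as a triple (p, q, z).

Answer: (3, 1, 1)

Derivation:
step 0: pivot -1 → sign −
step 1: pivot 2 → sign +
step 2: pivot 1 → sign +
step 3: pivot 1 → sign +
step 4: row/col 4 already zero → sign 0
signature = (3, 1, 1)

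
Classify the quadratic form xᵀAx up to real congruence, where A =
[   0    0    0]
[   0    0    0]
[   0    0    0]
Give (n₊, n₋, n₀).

Answer: (0, 0, 3)

Derivation:
step 0: row/col 0 already zero → sign 0
step 1: row/col 1 already zero → sign 0
step 2: row/col 2 already zero → sign 0
signature = (0, 0, 3)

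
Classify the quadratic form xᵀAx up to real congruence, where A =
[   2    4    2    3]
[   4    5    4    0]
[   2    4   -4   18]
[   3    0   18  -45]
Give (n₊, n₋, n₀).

step 0: pivot 2 → sign +
step 1: pivot -3 → sign −
step 2: pivot -6 → sign −
step 3: row/col 3 already zero → sign 0
signature = (1, 2, 1)

Answer: (1, 2, 1)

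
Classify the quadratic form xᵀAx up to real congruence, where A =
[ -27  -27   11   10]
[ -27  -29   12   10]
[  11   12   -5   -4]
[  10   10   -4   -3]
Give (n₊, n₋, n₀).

Answer: (1, 3, 0)

Derivation:
step 0: pivot -27 → sign −
step 1: pivot -2 → sign −
step 2: pivot -1/54 → sign −
step 3: pivot 1 → sign +
signature = (1, 3, 0)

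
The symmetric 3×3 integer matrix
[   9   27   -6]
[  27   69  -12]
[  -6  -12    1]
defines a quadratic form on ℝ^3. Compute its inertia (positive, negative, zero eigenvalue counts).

step 0: pivot 9 → sign +
step 1: pivot -12 → sign −
step 2: row/col 2 already zero → sign 0
signature = (1, 1, 1)

Answer: (1, 1, 1)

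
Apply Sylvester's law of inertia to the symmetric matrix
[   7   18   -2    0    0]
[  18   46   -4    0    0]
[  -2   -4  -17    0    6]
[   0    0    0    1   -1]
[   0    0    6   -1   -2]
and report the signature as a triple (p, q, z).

step 0: pivot 7 → sign +
step 1: pivot -2/7 → sign −
step 2: pivot -13 → sign −
step 3: pivot 1 → sign +
step 4: pivot -3/13 → sign −
signature = (2, 3, 0)

Answer: (2, 3, 0)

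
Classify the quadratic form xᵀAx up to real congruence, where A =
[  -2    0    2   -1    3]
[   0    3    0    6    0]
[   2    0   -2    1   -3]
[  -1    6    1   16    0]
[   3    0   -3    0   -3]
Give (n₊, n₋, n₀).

step 0: pivot -2 → sign −
step 1: pivot 3 → sign +
step 2: pivot 9/2 → sign +
step 3: pivot 1 → sign +
step 4: row/col 4 already zero → sign 0
signature = (3, 1, 1)

Answer: (3, 1, 1)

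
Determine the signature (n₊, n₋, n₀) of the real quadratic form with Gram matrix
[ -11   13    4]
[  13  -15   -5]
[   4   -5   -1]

step 0: pivot -11 → sign −
step 1: pivot 4/11 → sign +
step 2: pivot 1/4 → sign +
signature = (2, 1, 0)

Answer: (2, 1, 0)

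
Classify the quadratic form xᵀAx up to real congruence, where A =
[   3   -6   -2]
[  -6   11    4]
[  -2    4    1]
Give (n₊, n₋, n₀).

Answer: (1, 2, 0)

Derivation:
step 0: pivot 3 → sign +
step 1: pivot -1 → sign −
step 2: pivot -1/3 → sign −
signature = (1, 2, 0)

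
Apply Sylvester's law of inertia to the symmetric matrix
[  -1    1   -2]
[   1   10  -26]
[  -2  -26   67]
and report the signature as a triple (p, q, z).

Answer: (1, 2, 0)

Derivation:
step 0: pivot -1 → sign −
step 1: pivot 11 → sign +
step 2: pivot -3/11 → sign −
signature = (1, 2, 0)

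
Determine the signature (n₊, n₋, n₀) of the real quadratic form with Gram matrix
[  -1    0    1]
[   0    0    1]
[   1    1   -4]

Answer: (1, 2, 0)

Derivation:
step 0: pivot -1 → sign −
step 1: pivot -3 → sign −
step 2: pivot 1/3 → sign +
signature = (1, 2, 0)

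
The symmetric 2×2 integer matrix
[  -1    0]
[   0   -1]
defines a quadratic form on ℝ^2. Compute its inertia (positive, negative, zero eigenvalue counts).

step 0: pivot -1 → sign −
step 1: pivot -1 → sign −
signature = (0, 2, 0)

Answer: (0, 2, 0)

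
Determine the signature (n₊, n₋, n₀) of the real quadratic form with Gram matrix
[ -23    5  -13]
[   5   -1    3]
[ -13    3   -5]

step 0: pivot -23 → sign −
step 1: pivot 2/23 → sign +
step 2: pivot 2 → sign +
signature = (2, 1, 0)

Answer: (2, 1, 0)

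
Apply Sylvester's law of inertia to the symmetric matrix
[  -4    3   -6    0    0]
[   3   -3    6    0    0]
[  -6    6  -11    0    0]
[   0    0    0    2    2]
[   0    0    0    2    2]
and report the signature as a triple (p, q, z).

step 0: pivot -4 → sign −
step 1: pivot -3/4 → sign −
step 2: pivot 1 → sign +
step 3: pivot 2 → sign +
step 4: row/col 4 already zero → sign 0
signature = (2, 2, 1)

Answer: (2, 2, 1)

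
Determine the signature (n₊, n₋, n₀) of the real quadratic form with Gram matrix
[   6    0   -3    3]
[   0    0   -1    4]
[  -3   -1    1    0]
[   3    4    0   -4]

Answer: (2, 2, 0)

Derivation:
step 0: pivot 6 → sign +
step 1: pivot -1/2 → sign −
step 2: pivot 2 → sign +
step 3: pivot -3/2 → sign −
signature = (2, 2, 0)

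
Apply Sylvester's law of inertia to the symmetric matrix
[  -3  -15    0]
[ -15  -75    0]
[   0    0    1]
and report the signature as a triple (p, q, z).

step 0: pivot -3 → sign −
step 1: pivot 1 → sign +
step 2: row/col 2 already zero → sign 0
signature = (1, 1, 1)

Answer: (1, 1, 1)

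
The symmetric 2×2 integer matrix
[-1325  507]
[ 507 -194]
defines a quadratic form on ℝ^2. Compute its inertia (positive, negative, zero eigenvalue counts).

Answer: (0, 2, 0)

Derivation:
step 0: pivot -1325 → sign −
step 1: pivot -1/1325 → sign −
signature = (0, 2, 0)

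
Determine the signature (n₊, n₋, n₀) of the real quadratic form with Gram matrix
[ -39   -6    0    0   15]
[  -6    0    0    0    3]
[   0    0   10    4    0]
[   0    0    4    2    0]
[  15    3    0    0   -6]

step 0: pivot -39 → sign −
step 1: pivot 12/13 → sign +
step 2: pivot 10 → sign +
step 3: pivot 2/5 → sign +
step 4: pivot -3/4 → sign −
signature = (3, 2, 0)

Answer: (3, 2, 0)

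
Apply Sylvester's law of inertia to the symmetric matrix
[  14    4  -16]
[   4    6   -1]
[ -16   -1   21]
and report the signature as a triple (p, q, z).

step 0: pivot 14 → sign +
step 1: pivot 34/7 → sign +
step 2: pivot 3/34 → sign +
signature = (3, 0, 0)

Answer: (3, 0, 0)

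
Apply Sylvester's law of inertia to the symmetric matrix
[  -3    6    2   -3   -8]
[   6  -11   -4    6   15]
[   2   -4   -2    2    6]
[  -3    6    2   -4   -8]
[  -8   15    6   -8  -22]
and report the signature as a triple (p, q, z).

step 0: pivot -3 → sign −
step 1: pivot 1 → sign +
step 2: pivot -2/3 → sign −
step 3: pivot -1 → sign −
step 4: pivot -1 → sign −
signature = (1, 4, 0)

Answer: (1, 4, 0)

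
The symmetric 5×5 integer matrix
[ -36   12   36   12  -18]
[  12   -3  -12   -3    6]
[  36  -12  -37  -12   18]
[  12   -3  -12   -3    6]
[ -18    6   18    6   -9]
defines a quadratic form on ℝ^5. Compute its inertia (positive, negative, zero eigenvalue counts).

step 0: pivot -36 → sign −
step 1: pivot 1 → sign +
step 2: pivot -1 → sign −
step 3: row/col 3 already zero → sign 0
step 4: row/col 4 already zero → sign 0
signature = (1, 2, 2)

Answer: (1, 2, 2)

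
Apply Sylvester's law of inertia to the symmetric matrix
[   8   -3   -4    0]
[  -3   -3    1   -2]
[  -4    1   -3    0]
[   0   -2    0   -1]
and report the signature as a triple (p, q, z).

Answer: (1, 3, 0)

Derivation:
step 0: pivot 8 → sign +
step 1: pivot -33/8 → sign −
step 2: pivot -163/33 → sign −
step 3: pivot -3/163 → sign −
signature = (1, 3, 0)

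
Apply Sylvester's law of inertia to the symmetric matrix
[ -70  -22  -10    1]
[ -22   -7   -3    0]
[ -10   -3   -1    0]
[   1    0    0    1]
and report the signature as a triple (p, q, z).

step 0: pivot -70 → sign −
step 1: pivot -3/35 → sign −
step 2: pivot 2/3 → sign +
step 3: pivot 3/2 → sign +
signature = (2, 2, 0)

Answer: (2, 2, 0)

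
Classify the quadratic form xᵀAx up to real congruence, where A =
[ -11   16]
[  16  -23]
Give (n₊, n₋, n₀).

Answer: (1, 1, 0)

Derivation:
step 0: pivot -11 → sign −
step 1: pivot 3/11 → sign +
signature = (1, 1, 0)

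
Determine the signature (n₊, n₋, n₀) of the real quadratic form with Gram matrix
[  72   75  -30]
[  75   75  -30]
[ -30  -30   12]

Answer: (1, 1, 1)

Derivation:
step 0: pivot 72 → sign +
step 1: pivot -25/8 → sign −
step 2: row/col 2 already zero → sign 0
signature = (1, 1, 1)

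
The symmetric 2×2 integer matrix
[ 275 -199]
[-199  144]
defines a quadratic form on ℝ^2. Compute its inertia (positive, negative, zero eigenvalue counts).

step 0: pivot 275 → sign +
step 1: pivot -1/275 → sign −
signature = (1, 1, 0)

Answer: (1, 1, 0)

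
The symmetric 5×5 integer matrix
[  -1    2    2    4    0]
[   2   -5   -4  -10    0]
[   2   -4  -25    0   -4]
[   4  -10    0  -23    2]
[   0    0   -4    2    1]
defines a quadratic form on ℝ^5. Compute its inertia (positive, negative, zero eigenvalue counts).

Answer: (1, 4, 0)

Derivation:
step 0: pivot -1 → sign −
step 1: pivot -1 → sign −
step 2: pivot -21 → sign −
step 3: pivot 1/21 → sign +
step 4: pivot -3 → sign −
signature = (1, 4, 0)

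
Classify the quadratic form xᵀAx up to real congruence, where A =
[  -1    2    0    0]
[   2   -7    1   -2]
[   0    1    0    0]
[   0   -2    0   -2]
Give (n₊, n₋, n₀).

step 0: pivot -1 → sign −
step 1: pivot -3 → sign −
step 2: pivot 1/3 → sign +
step 3: pivot -2 → sign −
signature = (1, 3, 0)

Answer: (1, 3, 0)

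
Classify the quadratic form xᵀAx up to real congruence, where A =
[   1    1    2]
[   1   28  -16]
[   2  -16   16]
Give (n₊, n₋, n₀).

Answer: (2, 0, 1)

Derivation:
step 0: pivot 1 → sign +
step 1: pivot 27 → sign +
step 2: row/col 2 already zero → sign 0
signature = (2, 0, 1)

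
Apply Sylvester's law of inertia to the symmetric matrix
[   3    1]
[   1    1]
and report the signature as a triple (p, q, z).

step 0: pivot 3 → sign +
step 1: pivot 2/3 → sign +
signature = (2, 0, 0)

Answer: (2, 0, 0)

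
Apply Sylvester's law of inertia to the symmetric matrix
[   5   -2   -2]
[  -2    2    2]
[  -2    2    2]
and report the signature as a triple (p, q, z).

step 0: pivot 5 → sign +
step 1: pivot 6/5 → sign +
step 2: row/col 2 already zero → sign 0
signature = (2, 0, 1)

Answer: (2, 0, 1)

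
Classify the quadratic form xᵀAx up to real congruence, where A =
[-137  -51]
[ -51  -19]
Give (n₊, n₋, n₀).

Answer: (0, 2, 0)

Derivation:
step 0: pivot -137 → sign −
step 1: pivot -2/137 → sign −
signature = (0, 2, 0)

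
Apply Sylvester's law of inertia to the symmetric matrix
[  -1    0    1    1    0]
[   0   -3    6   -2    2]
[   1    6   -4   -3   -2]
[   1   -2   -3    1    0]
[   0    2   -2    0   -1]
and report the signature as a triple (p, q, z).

Answer: (1, 4, 0)

Derivation:
step 0: pivot -1 → sign −
step 1: pivot -3 → sign −
step 2: pivot 9 → sign +
step 3: pivot -2/3 → sign −
step 4: pivot -1/9 → sign −
signature = (1, 4, 0)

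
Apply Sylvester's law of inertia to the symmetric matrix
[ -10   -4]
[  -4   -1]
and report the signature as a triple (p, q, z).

Answer: (1, 1, 0)

Derivation:
step 0: pivot -10 → sign −
step 1: pivot 3/5 → sign +
signature = (1, 1, 0)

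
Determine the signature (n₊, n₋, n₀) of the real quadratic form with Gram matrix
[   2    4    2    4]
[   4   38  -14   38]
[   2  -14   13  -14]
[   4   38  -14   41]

Answer: (4, 0, 0)

Derivation:
step 0: pivot 2 → sign +
step 1: pivot 30 → sign +
step 2: pivot 1/5 → sign +
step 3: pivot 3 → sign +
signature = (4, 0, 0)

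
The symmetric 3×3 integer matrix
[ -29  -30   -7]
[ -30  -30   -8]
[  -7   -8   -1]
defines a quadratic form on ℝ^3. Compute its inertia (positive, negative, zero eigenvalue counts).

step 0: pivot -29 → sign −
step 1: pivot 30/29 → sign +
step 2: pivot 2/15 → sign +
signature = (2, 1, 0)

Answer: (2, 1, 0)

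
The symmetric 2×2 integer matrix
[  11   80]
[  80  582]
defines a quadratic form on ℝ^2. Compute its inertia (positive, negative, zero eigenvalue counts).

Answer: (2, 0, 0)

Derivation:
step 0: pivot 11 → sign +
step 1: pivot 2/11 → sign +
signature = (2, 0, 0)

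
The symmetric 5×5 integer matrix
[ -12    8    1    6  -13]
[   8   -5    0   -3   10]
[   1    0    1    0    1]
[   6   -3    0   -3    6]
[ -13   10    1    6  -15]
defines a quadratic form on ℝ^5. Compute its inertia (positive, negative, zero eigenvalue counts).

step 0: pivot -12 → sign −
step 1: pivot 1/3 → sign +
step 2: pivot -1/4 → sign −
step 3: pivot 6 → sign +
step 4: row/col 4 already zero → sign 0
signature = (2, 2, 1)

Answer: (2, 2, 1)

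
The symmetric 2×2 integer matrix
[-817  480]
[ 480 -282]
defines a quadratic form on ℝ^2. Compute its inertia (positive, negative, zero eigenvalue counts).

step 0: pivot -817 → sign −
step 1: pivot 6/817 → sign +
signature = (1, 1, 0)

Answer: (1, 1, 0)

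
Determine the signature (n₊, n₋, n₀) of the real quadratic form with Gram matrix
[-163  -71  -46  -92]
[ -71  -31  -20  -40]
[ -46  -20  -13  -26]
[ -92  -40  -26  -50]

step 0: pivot -163 → sign −
step 1: pivot -12/163 → sign −
step 2: pivot 2 → sign +
step 3: row/col 3 already zero → sign 0
signature = (1, 2, 1)

Answer: (1, 2, 1)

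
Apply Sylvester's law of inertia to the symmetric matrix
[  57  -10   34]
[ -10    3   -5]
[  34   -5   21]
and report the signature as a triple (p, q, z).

Answer: (2, 1, 0)

Derivation:
step 0: pivot 57 → sign +
step 1: pivot 71/57 → sign +
step 2: pivot -2/71 → sign −
signature = (2, 1, 0)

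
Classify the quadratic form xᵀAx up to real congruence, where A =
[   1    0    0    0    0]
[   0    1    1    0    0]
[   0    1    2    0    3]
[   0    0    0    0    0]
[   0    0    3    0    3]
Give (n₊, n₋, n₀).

step 0: pivot 1 → sign +
step 1: pivot 1 → sign +
step 2: pivot 1 → sign +
step 3: pivot -6 → sign −
step 4: row/col 4 already zero → sign 0
signature = (3, 1, 1)

Answer: (3, 1, 1)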